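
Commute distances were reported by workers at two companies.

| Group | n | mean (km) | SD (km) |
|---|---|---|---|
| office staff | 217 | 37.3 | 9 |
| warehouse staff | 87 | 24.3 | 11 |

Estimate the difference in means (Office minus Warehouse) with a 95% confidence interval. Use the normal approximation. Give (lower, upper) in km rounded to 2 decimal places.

SE₁ = s₁/√n₁ = 9/√217 = 0.6110; SE₂ = 11/√87 = 1.1793.
Independent samples, unequal variances: SE_diff = √(SE₁² + SE₂²) = √(0.373321 + 1.39074849) = 1.3282.
z* = 1.960, so margin of error = 1.960 × 1.3282 = 2.6033.
Difference in means = 37.3 − 24.3 = 13.0000.
13.0000 ± 2.6033 → (10.40, 15.60).

(10.40, 15.60)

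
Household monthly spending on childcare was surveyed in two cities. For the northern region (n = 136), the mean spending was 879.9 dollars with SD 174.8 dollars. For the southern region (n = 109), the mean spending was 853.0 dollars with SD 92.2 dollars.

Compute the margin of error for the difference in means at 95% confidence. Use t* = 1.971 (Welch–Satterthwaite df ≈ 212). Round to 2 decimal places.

Per-group SEs: s₁/√n₁ = 174.8/√136 = 14.9890, s₂/√n₂ = 92.2/√109 = 8.8312.
Unpooled SE of the difference: √(224.670121 + 77.99009344) = 17.3971.
Margin of error = t* · SE = 1.971 × 17.3971 = 34.2897.

34.29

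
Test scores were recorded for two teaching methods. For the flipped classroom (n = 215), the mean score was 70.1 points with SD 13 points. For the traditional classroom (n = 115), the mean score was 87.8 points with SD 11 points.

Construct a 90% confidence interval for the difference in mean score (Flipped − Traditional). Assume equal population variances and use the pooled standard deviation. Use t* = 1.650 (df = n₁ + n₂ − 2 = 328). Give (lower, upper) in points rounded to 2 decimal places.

(-20.05, -15.35)

Pooled variance s_p² = [214·13² + 114·11²] / (215+115−2) = 152.3171, so s_p = 12.3417.
SE_diff = s_p·√(1/n₁ + 1/n₂) = 12.3417·√(1/215 + 1/115) = 1.4258.
t* = 1.650; margin = 1.650 × 1.4258 = 2.3526.
Difference = 70.1 − 87.8 = -17.7000.
-17.7000 ± 2.3526 → (-20.05, -15.35).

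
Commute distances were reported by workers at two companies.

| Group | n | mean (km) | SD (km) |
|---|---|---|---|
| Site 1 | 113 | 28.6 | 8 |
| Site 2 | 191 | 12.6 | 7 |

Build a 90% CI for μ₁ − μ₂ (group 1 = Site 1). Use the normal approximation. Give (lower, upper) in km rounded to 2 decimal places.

(14.51, 17.49)

Per-group SEs: s₁/√n₁ = 8/√113 = 0.7526, s₂/√n₂ = 7/√191 = 0.5065.
Unpooled SE of the difference: √(0.56640676 + 0.25654225) = 0.9072.
Margin of error = z* · SE = 1.645 × 0.9072 = 1.4923.
x̄₁ − x̄₂ = 28.6 − 12.6 = 16.0000.
CI: 16.0000 ± 1.4923 = (14.51, 17.49).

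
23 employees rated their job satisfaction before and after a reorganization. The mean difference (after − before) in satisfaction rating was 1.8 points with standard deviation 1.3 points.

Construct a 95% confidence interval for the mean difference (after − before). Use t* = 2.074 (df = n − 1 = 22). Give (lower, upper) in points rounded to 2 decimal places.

Paired design: SE = s_d/√n = 1.3/√23 = 0.2711.
t* = 2.074; margin of error = 2.074 × 0.2711 = 0.5623.
1.8 ± 0.5623 → (1.24, 2.36).

(1.24, 2.36)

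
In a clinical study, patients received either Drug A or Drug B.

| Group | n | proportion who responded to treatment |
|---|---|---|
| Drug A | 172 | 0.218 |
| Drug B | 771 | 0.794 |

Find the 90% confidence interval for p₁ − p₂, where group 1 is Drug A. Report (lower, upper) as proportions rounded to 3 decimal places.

(-0.633, -0.519)

SE₁ = √(p̂₁(1−p̂₁)/n₁) = √(0.2180·0.7820/172) = 0.03148; SE₂ = √(0.7940·0.2060/771) = 0.01457.
Independent samples: SE of the difference = √(SE₁² + SE₂²) = √(0.0009909904 + 0.0002122849) = 0.03469.
z* for 90% confidence is 1.645, so the margin of error is 1.645 × 0.03469 = 0.05707.
Point estimate p̂₁ − p̂₂ = 0.2180 − 0.7940 = -0.5760.
-0.5760 ± 0.05707 → (-0.633, -0.519).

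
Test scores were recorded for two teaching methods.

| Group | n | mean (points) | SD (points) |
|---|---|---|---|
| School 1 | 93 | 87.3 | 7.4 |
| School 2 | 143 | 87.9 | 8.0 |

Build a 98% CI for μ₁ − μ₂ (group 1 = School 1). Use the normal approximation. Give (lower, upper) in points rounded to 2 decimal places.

(-2.97, 1.77)

Per-group SEs: s₁/√n₁ = 7.4/√93 = 0.7673, s₂/√n₂ = 8.0/√143 = 0.6690.
Unpooled SE of the difference: √(0.58874929 + 0.447561) = 1.0180.
Margin of error = z* · SE = 2.326 × 1.0180 = 2.3679.
x̄₁ − x̄₂ = 87.3 − 87.9 = -0.6000.
CI: -0.6000 ± 2.3679 = (-2.97, 1.77).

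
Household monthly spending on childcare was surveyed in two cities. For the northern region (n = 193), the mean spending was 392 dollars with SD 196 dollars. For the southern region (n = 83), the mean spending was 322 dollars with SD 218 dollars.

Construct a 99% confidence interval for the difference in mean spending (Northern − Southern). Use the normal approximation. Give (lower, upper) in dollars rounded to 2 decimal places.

(-1.56, 141.56)

SE₁ = s₁/√n₁ = 196/√193 = 14.1084; SE₂ = 218/√83 = 23.9286.
Independent samples, unequal variances: SE_diff = √(SE₁² + SE₂²) = √(199.04695056 + 572.57789796) = 27.7781.
z* = 2.576, so margin of error = 2.576 × 27.7781 = 71.5564.
Difference in means = 392 − 322 = 70.0000.
70.0000 ± 71.5564 → (-1.56, 141.56).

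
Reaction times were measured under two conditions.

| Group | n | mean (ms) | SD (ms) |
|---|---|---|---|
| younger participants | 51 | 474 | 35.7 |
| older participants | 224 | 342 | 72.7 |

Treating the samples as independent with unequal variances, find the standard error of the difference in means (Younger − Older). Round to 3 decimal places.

SE₁ = s₁/√n₁ = 35.7/√51 = 4.9990; SE₂ = 72.7/√224 = 4.8575.
Independent samples, unequal variances: SE_diff = √(SE₁² + SE₂²) = √(24.990001 + 23.59530625) = 6.9703.

6.970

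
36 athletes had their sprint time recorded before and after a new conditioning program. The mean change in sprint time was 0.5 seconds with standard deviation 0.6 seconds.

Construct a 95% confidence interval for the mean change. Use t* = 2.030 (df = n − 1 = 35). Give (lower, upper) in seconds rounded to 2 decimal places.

(0.30, 0.70)

This is a matched-pairs design, so SE = s_d/√n = 0.6/√36 = 0.1000.
Margin = 2.030 × 0.1000 = 0.2030; the interval is 0.5 ± 0.2030 = (0.30, 0.70).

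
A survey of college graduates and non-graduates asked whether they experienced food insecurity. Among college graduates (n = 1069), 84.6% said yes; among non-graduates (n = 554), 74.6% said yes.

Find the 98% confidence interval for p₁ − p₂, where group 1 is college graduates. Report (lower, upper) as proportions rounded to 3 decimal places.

The two standard errors are √(0.8460×0.1540/1069) = 0.01104 and √(0.7460×0.2540/554) = 0.01849.
Because the samples are independent, SE_diff = √(0.01104² + 0.01849²) = 0.02154.
Using z* = 2.326 for 98%, ME = 2.326 × 0.02154 = 0.05010.
p̂₁ − p̂₂ = 0.1000; interval 0.1000 ± 0.05010 gives (0.050, 0.150).

(0.050, 0.150)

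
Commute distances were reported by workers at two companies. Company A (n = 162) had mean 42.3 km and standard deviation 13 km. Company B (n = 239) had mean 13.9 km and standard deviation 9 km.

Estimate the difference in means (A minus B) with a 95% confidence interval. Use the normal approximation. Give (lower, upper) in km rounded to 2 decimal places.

Per-group SEs: s₁/√n₁ = 13/√162 = 1.0214, s₂/√n₂ = 9/√239 = 0.5822.
Unpooled SE of the difference: √(1.04325796 + 0.33895684) = 1.1757.
Margin of error = z* · SE = 1.960 × 1.1757 = 2.3044.
x̄₁ − x̄₂ = 42.3 − 13.9 = 28.4000.
CI: 28.4000 ± 2.3044 = (26.10, 30.70).

(26.10, 30.70)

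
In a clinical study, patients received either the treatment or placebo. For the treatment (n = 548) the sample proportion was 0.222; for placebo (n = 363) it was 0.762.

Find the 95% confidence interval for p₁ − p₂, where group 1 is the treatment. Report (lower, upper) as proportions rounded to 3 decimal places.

(-0.596, -0.484)

The two standard errors are √(0.2220×0.7780/548) = 0.01775 and √(0.7620×0.2380/363) = 0.02235.
Because the samples are independent, SE_diff = √(0.01775² + 0.02235²) = 0.02854.
Using z* = 1.960 for 95%, ME = 1.960 × 0.02854 = 0.05594.
p̂₁ − p̂₂ = -0.5400; interval -0.5400 ± 0.05594 gives (-0.596, -0.484).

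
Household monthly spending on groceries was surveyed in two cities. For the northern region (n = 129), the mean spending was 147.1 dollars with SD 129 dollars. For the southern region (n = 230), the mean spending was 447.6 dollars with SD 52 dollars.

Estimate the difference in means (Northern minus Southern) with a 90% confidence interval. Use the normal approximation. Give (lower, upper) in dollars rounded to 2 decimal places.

(-320.02, -280.98)

Standard errors of each mean: 129/√129 = 11.3578 and 52/√230 = 3.4288.
SE(x̄₁ − x̄₂) = √(11.3578² + 3.4288²) = 11.8641 for independent samples with unequal variances.
With z* = 1.645, the margin is 1.645 × 11.8641 = 19.5164.
x̄₁ − x̄₂ = 147.1 − 447.6 = -300.5000; the interval is -300.5000 ± 19.5164 = (-320.02, -280.98).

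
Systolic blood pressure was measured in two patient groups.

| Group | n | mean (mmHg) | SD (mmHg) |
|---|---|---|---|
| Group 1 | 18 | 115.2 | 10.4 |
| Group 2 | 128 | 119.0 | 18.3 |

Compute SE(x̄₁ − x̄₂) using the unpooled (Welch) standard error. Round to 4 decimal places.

SE₁ = s₁/√n₁ = 10.4/√18 = 2.4513; SE₂ = 18.3/√128 = 1.6175.
Independent samples, unequal variances: SE_diff = √(SE₁² + SE₂²) = √(6.00887169 + 2.61630625) = 2.9369.

2.9369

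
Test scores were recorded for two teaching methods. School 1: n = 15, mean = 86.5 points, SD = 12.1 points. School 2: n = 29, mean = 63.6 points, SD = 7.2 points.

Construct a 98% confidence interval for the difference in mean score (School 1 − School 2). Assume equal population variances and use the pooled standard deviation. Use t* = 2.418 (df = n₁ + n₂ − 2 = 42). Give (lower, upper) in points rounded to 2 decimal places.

(15.88, 29.92)

Pooled variance s_p² = [14·12.1² + 28·7.2²] / (15+29−2) = 83.3633, so s_p = 9.1304.
SE_diff = s_p·√(1/n₁ + 1/n₂) = 9.1304·√(1/15 + 1/29) = 2.9038.
t* = 2.418; margin = 2.418 × 2.9038 = 7.0214.
Difference = 86.5 − 63.6 = 22.9000.
22.9000 ± 7.0214 → (15.88, 29.92).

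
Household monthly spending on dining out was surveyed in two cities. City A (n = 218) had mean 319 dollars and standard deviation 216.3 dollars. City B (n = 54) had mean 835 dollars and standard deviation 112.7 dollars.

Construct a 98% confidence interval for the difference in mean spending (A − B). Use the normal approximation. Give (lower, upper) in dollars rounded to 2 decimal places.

(-565.33, -466.67)

Per-group SEs: s₁/√n₁ = 216.3/√218 = 14.6497, s₂/√n₂ = 112.7/√54 = 15.3365.
Unpooled SE of the difference: √(214.61371009 + 235.20823225) = 21.2090.
Margin of error = z* · SE = 2.326 × 21.2090 = 49.3321.
x̄₁ − x̄₂ = 319 − 835 = -516.0000.
CI: -516.0000 ± 49.3321 = (-565.33, -466.67).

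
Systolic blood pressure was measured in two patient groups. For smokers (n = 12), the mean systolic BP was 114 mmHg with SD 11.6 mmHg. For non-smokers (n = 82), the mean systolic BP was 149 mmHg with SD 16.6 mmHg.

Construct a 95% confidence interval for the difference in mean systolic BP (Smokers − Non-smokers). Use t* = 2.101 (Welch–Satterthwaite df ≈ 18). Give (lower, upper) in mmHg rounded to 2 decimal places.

Standard errors of each mean: 11.6/√12 = 3.3486 and 16.6/√82 = 1.8332.
SE(x̄₁ − x̄₂) = √(3.3486² + 1.8332²) = 3.8176 for independent samples with unequal variances.
With t* = 2.101, the margin is 2.101 × 3.8176 = 8.0208.
x̄₁ − x̄₂ = 114 − 149 = -35.0000; the interval is -35.0000 ± 8.0208 = (-43.02, -26.98).

(-43.02, -26.98)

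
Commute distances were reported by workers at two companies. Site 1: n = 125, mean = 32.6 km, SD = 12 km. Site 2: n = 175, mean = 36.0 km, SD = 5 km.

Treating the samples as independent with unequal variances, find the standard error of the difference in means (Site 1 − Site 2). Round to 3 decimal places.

1.138

Per-group SEs: s₁/√n₁ = 12/√125 = 1.0733, s₂/√n₂ = 5/√175 = 0.3780.
Unpooled SE of the difference: √(1.15197289 + 0.142884) = 1.1379.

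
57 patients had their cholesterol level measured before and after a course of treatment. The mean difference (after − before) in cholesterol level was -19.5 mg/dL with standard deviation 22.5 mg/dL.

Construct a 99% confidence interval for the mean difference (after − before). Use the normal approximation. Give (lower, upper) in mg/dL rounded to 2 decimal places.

(-27.18, -11.82)

This is a matched-pairs design, so SE = s_d/√n = 22.5/√57 = 2.9802.
Margin = 2.576 × 2.9802 = 7.6770; the interval is -19.5 ± 7.6770 = (-27.18, -11.82).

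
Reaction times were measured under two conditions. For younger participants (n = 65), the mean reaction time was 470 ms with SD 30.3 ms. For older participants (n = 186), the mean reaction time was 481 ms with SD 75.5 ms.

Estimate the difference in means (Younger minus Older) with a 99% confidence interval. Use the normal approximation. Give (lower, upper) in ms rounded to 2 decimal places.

SE₁ = s₁/√n₁ = 30.3/√65 = 3.7583; SE₂ = 75.5/√186 = 5.5359.
Independent samples, unequal variances: SE_diff = √(SE₁² + SE₂²) = √(14.12481889 + 30.64618881) = 6.6911.
z* = 2.576, so margin of error = 2.576 × 6.6911 = 17.2363.
Difference in means = 470 − 481 = -11.0000.
-11.0000 ± 17.2363 → (-28.24, 6.24).

(-28.24, 6.24)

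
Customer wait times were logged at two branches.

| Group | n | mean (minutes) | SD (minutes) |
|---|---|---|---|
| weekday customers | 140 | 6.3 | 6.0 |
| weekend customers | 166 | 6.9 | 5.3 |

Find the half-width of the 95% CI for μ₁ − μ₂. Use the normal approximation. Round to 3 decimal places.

1.280

SE₁ = s₁/√n₁ = 6.0/√140 = 0.5071; SE₂ = 5.3/√166 = 0.4114.
Independent samples, unequal variances: SE_diff = √(SE₁² + SE₂²) = √(0.25715041 + 0.16924996) = 0.6530.
z* = 1.960, so margin of error = 1.960 × 0.6530 = 1.2799.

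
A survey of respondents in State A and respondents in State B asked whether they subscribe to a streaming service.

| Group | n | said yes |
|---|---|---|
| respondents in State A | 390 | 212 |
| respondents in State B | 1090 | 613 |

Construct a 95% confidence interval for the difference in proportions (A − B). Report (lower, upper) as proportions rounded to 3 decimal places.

(-0.076, 0.039)

p̂₁ = 212/390 = 0.5436 and p̂₂ = 613/1090 = 0.5624.
SE₁ = √(p̂₁(1−p̂₁)/n₁) = √(0.5436·0.4564/390) = 0.02522; SE₂ = √(0.5624·0.4376/1090) = 0.01503.
Independent samples: SE of the difference = √(SE₁² + SE₂²) = √(0.0006360484 + 0.0002259009) = 0.02936.
z* for 95% confidence is 1.960, so the margin of error is 1.960 × 0.02936 = 0.05755.
Point estimate p̂₁ − p̂₂ = 0.5436 − 0.5624 = -0.0188.
-0.0188 ± 0.05755 → (-0.076, 0.039).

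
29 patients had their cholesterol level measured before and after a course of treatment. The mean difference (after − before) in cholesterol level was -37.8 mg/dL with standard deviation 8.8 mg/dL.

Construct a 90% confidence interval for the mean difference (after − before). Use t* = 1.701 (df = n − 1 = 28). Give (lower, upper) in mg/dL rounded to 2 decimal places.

This is a matched-pairs design, so SE = s_d/√n = 8.8/√29 = 1.6341.
Margin = 1.701 × 1.6341 = 2.7796; the interval is -37.8 ± 2.7796 = (-40.58, -35.02).

(-40.58, -35.02)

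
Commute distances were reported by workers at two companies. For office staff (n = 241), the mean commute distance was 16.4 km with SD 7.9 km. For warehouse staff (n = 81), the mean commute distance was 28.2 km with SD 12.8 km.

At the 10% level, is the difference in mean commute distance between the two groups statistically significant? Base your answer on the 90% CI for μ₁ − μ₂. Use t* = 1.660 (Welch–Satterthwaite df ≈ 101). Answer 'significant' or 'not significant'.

Standard errors of each mean: 7.9/√241 = 0.5089 and 12.8/√81 = 1.4222.
SE(x̄₁ − x̄₂) = √(0.5089² + 1.4222²) = 1.5105 for independent samples with unequal variances.
With t* = 1.660, the margin is 1.660 × 1.5105 = 2.5074.
x̄₁ − x̄₂ = 16.4 − 28.2 = -11.8000; the interval is -11.8000 ± 2.5074 = (-14.3074, -9.2926).
The interval (-14.3074, -9.2926) does not contain 0, so the difference is significant.

significant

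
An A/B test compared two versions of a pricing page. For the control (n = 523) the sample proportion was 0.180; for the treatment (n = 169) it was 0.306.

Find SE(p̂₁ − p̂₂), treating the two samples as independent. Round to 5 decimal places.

Each SE is √(p̂(1−p̂)/n): √(0.1800·0.8200/523) = 0.01680 and √(0.3060·0.6940/169) = 0.03545.
SE(p̂₁ − p̂₂) = √(SE₁² + SE₂²) = √(0.00028224 + 0.0012567025) = 0.03923, since the two samples are independent.

0.03923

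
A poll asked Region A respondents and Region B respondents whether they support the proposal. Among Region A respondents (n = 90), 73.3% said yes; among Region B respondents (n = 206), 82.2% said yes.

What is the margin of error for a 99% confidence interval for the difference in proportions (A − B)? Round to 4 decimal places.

0.1384

The two standard errors are √(0.7330×0.2670/90) = 0.04663 and √(0.8220×0.1780/206) = 0.02665.
Because the samples are independent, SE_diff = √(0.04663² + 0.02665²) = 0.05371.
Using z* = 2.576 for 99%, ME = 2.576 × 0.05371 = 0.13836.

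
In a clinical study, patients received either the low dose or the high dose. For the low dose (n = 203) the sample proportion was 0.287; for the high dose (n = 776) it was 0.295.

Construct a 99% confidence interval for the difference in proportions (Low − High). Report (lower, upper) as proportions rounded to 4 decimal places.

(-0.1000, 0.0840)

The two standard errors are √(0.2870×0.7130/203) = 0.03175 and √(0.2950×0.7050/776) = 0.01637.
Because the samples are independent, SE_diff = √(0.03175² + 0.01637²) = 0.03572.
Using z* = 2.576 for 99%, ME = 2.576 × 0.03572 = 0.09201.
p̂₁ − p̂₂ = -0.0080; interval -0.0080 ± 0.09201 gives (-0.1000, 0.0840).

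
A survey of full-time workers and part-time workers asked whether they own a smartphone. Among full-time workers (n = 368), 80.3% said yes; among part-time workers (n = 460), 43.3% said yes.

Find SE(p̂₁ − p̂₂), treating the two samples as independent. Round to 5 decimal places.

0.03104

SE₁ = √(p̂₁(1−p̂₁)/n₁) = √(0.8030·0.1970/368) = 0.02073; SE₂ = √(0.4330·0.5670/460) = 0.02310.
Independent samples: SE of the difference = √(SE₁² + SE₂²) = √(0.0004297329 + 0.00053361) = 0.03104.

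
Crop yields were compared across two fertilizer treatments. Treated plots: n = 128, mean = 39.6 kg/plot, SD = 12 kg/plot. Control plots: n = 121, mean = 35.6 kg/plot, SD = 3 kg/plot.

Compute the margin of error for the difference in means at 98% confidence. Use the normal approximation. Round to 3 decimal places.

SE₁ = s₁/√n₁ = 12/√128 = 1.0607; SE₂ = 3/√121 = 0.2727.
Independent samples, unequal variances: SE_diff = √(SE₁² + SE₂²) = √(1.12508449 + 0.07436529) = 1.0952.
z* = 2.326, so margin of error = 2.326 × 1.0952 = 2.5474.

2.547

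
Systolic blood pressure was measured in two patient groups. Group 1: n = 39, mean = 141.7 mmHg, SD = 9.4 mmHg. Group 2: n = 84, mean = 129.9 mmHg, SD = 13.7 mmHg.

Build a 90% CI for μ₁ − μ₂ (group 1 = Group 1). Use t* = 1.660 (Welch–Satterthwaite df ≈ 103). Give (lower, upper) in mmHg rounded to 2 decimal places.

Standard errors of each mean: 9.4/√39 = 1.5052 and 13.7/√84 = 1.4948.
SE(x̄₁ − x̄₂) = √(1.5052² + 1.4948²) = 2.1213 for independent samples with unequal variances.
With t* = 1.660, the margin is 1.660 × 2.1213 = 3.5214.
x̄₁ − x̄₂ = 141.7 − 129.9 = 11.8000; the interval is 11.8000 ± 3.5214 = (8.28, 15.32).

(8.28, 15.32)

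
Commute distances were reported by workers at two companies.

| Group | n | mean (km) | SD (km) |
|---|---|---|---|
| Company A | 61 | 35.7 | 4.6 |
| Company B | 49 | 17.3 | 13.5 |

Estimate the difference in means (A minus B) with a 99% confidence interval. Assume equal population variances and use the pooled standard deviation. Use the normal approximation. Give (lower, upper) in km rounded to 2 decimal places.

(13.64, 23.16)

Pooled variance s_p² = [60·4.6² + 48·13.5²] / (61+49−2) = 92.7556, so s_p = 9.6310.
SE_diff = s_p·√(1/n₁ + 1/n₂) = 9.6310·√(1/61 + 1/49) = 1.8476.
z* = 2.576; margin = 2.576 × 1.8476 = 4.7594.
Difference = 35.7 − 17.3 = 18.4000.
18.4000 ± 4.7594 → (13.64, 23.16).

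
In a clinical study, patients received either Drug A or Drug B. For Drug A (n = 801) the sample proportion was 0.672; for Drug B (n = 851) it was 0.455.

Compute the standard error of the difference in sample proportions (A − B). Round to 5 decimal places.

Each SE is √(p̂(1−p̂)/n): √(0.6720·0.3280/801) = 0.01659 and √(0.4550·0.5450/851) = 0.01707.
SE(p̂₁ − p̂₂) = √(SE₁² + SE₂²) = √(0.0002752281 + 0.0002913849) = 0.02380, since the two samples are independent.

0.02380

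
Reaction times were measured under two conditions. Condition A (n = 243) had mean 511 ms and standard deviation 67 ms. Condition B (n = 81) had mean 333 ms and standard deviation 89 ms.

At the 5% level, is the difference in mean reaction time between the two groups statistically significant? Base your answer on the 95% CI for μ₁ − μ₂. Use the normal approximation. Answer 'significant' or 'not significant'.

significant

Standard errors of each mean: 67/√243 = 4.2981 and 89/√81 = 9.8889.
SE(x̄₁ − x̄₂) = √(4.2981² + 9.8889²) = 10.7826 for independent samples with unequal variances.
With z* = 1.960, the margin is 1.960 × 10.7826 = 21.1339.
x̄₁ − x̄₂ = 511 − 333 = 178.0000; the interval is 178.0000 ± 21.1339 = (156.8661, 199.1339).
The interval (156.8661, 199.1339) does not contain 0, so the difference is significant.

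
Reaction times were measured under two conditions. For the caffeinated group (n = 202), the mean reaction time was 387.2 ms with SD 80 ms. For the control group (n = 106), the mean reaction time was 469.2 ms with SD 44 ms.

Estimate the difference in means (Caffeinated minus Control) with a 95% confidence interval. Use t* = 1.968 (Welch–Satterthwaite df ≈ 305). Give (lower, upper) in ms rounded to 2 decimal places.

SE₁ = s₁/√n₁ = 80/√202 = 5.6288; SE₂ = 44/√106 = 4.2737.
Independent samples, unequal variances: SE_diff = √(SE₁² + SE₂²) = √(31.68338944 + 18.26451169) = 7.0674.
t* = 1.968, so margin of error = 1.968 × 7.0674 = 13.9086.
Difference in means = 387.2 − 469.2 = -82.0000.
-82.0000 ± 13.9086 → (-95.91, -68.09).

(-95.91, -68.09)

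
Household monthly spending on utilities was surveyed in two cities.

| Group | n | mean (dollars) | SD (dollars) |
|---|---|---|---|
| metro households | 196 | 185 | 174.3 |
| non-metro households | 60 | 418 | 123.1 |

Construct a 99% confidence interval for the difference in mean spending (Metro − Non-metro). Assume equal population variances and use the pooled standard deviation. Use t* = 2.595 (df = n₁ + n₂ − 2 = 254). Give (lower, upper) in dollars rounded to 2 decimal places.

(-295.73, -170.27)

s_p = √[((n₁−1)s₁² + (n₂−1)s₂²)/(n₁+n₂−2)] = √[(195·174.3² + 59·123.1²)/254] = 163.8400.
SE = 163.8400·√(1/196 + 1/60) = 24.1733.
With t* = 2.595, margin = 2.595 × 24.1733 = 62.7297.
x̄₁ − x̄₂ = 185 − 418 = -233.0000; interval -233.0000 ± 62.7297 = (-295.73, -170.27).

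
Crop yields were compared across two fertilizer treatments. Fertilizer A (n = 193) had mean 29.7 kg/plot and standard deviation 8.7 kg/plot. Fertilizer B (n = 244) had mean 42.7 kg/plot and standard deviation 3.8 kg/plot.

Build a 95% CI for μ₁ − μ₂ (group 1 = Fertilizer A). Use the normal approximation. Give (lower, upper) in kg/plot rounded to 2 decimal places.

SE₁ = s₁/√n₁ = 8.7/√193 = 0.6262; SE₂ = 3.8/√244 = 0.2433.
Independent samples, unequal variances: SE_diff = √(SE₁² + SE₂²) = √(0.39212644 + 0.05919489) = 0.6718.
z* = 1.960, so margin of error = 1.960 × 0.6718 = 1.3167.
Difference in means = 29.7 − 42.7 = -13.0000.
-13.0000 ± 1.3167 → (-14.32, -11.68).

(-14.32, -11.68)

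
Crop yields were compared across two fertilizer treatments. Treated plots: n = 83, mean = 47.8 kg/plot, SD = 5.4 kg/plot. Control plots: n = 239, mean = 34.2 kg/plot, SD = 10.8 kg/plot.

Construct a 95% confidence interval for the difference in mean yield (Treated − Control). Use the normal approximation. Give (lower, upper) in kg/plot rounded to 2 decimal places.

(11.80, 15.40)

Per-group SEs: s₁/√n₁ = 5.4/√83 = 0.5927, s₂/√n₂ = 10.8/√239 = 0.6986.
Unpooled SE of the difference: √(0.35129329 + 0.48804196) = 0.9162.
Margin of error = z* · SE = 1.960 × 0.9162 = 1.7958.
x̄₁ − x̄₂ = 47.8 − 34.2 = 13.6000.
CI: 13.6000 ± 1.7958 = (11.80, 15.40).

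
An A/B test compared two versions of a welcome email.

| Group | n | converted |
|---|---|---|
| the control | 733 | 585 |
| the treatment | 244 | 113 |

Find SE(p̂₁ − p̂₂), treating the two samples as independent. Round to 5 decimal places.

Sample proportions: 585/733 = 0.7981, 113/244 = 0.4631.
Each SE is √(p̂(1−p̂)/n): √(0.7981·0.2019/733) = 0.01483 and √(0.4631·0.5369/244) = 0.03192.
SE(p̂₁ − p̂₂) = √(SE₁² + SE₂²) = √(0.0002199289 + 0.0010188864) = 0.03520, since the two samples are independent.

0.03520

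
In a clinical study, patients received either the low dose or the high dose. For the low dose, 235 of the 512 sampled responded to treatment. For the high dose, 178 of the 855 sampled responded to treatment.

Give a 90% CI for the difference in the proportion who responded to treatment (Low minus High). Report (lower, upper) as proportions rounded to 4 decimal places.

p̂₁ = 235/512 = 0.4590 and p̂₂ = 178/855 = 0.2082.
SE₁ = √(p̂₁(1−p̂₁)/n₁) = √(0.4590·0.5410/512) = 0.02202; SE₂ = √(0.2082·0.7918/855) = 0.01389.
Independent samples: SE of the difference = √(SE₁² + SE₂²) = √(0.0004848804 + 0.0001929321) = 0.02603.
z* for 90% confidence is 1.645, so the margin of error is 1.645 × 0.02603 = 0.04282.
Point estimate p̂₁ − p̂₂ = 0.4590 − 0.2082 = 0.2508.
0.2508 ± 0.04282 → (0.2080, 0.2936).

(0.2080, 0.2936)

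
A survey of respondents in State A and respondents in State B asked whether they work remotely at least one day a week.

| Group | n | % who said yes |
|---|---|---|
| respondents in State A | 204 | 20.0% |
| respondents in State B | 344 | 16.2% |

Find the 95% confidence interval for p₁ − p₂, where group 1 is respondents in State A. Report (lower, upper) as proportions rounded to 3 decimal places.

Each SE is √(p̂(1−p̂)/n): √(0.2000·0.8000/204) = 0.02801 and √(0.1620·0.8380/344) = 0.01987.
SE(p̂₁ − p̂₂) = √(SE₁² + SE₂²) = √(0.0007845601 + 0.0003948169) = 0.03434, since the two samples are independent.
At 95% confidence z* = 1.960; margin = 1.960 × 0.03434 = 0.06731.
The difference is 0.2000 − 0.1620 = 0.0380, so the interval is 0.0380 ± 0.06731 = (-0.029, 0.105).

(-0.029, 0.105)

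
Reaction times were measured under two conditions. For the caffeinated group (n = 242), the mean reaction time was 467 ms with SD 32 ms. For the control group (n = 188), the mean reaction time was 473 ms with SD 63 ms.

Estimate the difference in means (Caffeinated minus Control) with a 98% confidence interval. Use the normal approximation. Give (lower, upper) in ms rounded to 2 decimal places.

Per-group SEs: s₁/√n₁ = 32/√242 = 2.0570, s₂/√n₂ = 63/√188 = 4.5947.
Unpooled SE of the difference: √(4.231249 + 21.11126809) = 5.0341.
Margin of error = z* · SE = 2.326 × 5.0341 = 11.7093.
x̄₁ − x̄₂ = 467 − 473 = -6.0000.
CI: -6.0000 ± 11.7093 = (-17.71, 5.71).

(-17.71, 5.71)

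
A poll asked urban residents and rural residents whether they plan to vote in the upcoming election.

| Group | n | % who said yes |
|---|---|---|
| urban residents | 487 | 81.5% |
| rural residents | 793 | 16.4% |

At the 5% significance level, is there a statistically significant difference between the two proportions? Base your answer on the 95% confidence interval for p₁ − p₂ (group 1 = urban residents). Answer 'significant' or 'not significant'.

Each SE is √(p̂(1−p̂)/n): √(0.8150·0.1850/487) = 0.01760 and √(0.1640·0.8360/793) = 0.01315.
SE(p̂₁ − p̂₂) = √(SE₁² + SE₂²) = √(0.00030976 + 0.0001729225) = 0.02197, since the two samples are independent.
At 95% confidence z* = 1.960; margin = 1.960 × 0.02197 = 0.04306.
The difference is 0.8150 − 0.1640 = 0.6510, so the interval is 0.6510 ± 0.04306 = (0.60794, 0.69406).
The interval (0.60794, 0.69406) does not contain 0, so the difference is significant.

significant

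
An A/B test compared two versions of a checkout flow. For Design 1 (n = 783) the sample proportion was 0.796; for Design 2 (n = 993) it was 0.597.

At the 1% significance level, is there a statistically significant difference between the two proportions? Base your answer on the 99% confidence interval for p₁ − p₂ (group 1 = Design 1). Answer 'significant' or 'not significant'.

The two standard errors are √(0.7960×0.2040/783) = 0.01440 and √(0.5970×0.4030/993) = 0.01557.
Because the samples are independent, SE_diff = √(0.01440² + 0.01557²) = 0.02121.
Using z* = 2.576 for 99%, ME = 2.576 × 0.02121 = 0.05464.
p̂₁ − p̂₂ = 0.1990; interval 0.1990 ± 0.05464 gives (0.14436, 0.25364).
The interval (0.14436, 0.25364) does not contain 0, so the difference is significant.

significant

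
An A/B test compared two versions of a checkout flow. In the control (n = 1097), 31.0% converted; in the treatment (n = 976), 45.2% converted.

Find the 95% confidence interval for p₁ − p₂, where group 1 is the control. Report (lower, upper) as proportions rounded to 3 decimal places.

The two standard errors are √(0.3100×0.6900/1097) = 0.01396 and √(0.4520×0.5480/976) = 0.01593.
Because the samples are independent, SE_diff = √(0.01396² + 0.01593²) = 0.02118.
Using z* = 1.960 for 95%, ME = 1.960 × 0.02118 = 0.04151.
p̂₁ − p̂₂ = -0.1420; interval -0.1420 ± 0.04151 gives (-0.184, -0.100).

(-0.184, -0.100)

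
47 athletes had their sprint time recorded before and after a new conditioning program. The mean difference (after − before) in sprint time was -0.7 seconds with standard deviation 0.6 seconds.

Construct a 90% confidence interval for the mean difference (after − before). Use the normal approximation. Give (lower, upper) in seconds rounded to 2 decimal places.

(-0.84, -0.56)

Paired design: SE = s_d/√n = 0.6/√47 = 0.0875.
z* = 1.645; margin of error = 1.645 × 0.0875 = 0.1439.
-0.7 ± 0.1439 → (-0.84, -0.56).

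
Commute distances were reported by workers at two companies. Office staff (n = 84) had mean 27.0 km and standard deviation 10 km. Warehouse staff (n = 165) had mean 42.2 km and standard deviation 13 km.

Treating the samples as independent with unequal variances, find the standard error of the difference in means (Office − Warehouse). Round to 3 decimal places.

Standard errors of each mean: 10/√84 = 1.0911 and 13/√165 = 1.0120.
SE(x̄₁ − x̄₂) = √(1.0911² + 1.0120²) = 1.4882 for independent samples with unequal variances.

1.488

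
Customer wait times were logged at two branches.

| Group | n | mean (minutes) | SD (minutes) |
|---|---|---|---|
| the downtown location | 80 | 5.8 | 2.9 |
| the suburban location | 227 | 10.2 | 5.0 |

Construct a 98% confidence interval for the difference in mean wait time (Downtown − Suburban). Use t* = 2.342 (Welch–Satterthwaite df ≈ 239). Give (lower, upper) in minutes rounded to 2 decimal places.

(-5.49, -3.31)

Standard errors of each mean: 2.9/√80 = 0.3242 and 5.0/√227 = 0.3319.
SE(x̄₁ − x̄₂) = √(0.3242² + 0.3319²) = 0.4640 for independent samples with unequal variances.
With t* = 2.342, the margin is 2.342 × 0.4640 = 1.0867.
x̄₁ − x̄₂ = 5.8 − 10.2 = -4.4000; the interval is -4.4000 ± 1.0867 = (-5.49, -3.31).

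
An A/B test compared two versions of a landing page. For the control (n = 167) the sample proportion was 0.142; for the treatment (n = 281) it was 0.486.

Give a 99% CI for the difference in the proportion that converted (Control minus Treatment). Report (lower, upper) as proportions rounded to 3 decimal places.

The two standard errors are √(0.1420×0.8580/167) = 0.02701 and √(0.4860×0.5140/281) = 0.02982.
Because the samples are independent, SE_diff = √(0.02701² + 0.02982²) = 0.04023.
Using z* = 2.576 for 99%, ME = 2.576 × 0.04023 = 0.10363.
p̂₁ − p̂₂ = -0.3440; interval -0.3440 ± 0.10363 gives (-0.448, -0.240).

(-0.448, -0.240)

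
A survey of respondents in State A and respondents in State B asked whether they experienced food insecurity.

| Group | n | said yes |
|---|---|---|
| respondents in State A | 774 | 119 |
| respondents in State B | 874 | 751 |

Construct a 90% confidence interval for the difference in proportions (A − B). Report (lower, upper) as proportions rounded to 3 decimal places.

p̂₁ = 119/774 = 0.1537 and p̂₂ = 751/874 = 0.8593.
SE₁ = √(p̂₁(1−p̂₁)/n₁) = √(0.1537·0.8463/774) = 0.01296; SE₂ = √(0.8593·0.1407/874) = 0.01176.
Independent samples: SE of the difference = √(SE₁² + SE₂²) = √(0.0001679616 + 0.0001382976) = 0.01750.
z* for 90% confidence is 1.645, so the margin of error is 1.645 × 0.01750 = 0.02879.
Point estimate p̂₁ − p̂₂ = 0.1537 − 0.8593 = -0.7056.
-0.7056 ± 0.02879 → (-0.734, -0.677).

(-0.734, -0.677)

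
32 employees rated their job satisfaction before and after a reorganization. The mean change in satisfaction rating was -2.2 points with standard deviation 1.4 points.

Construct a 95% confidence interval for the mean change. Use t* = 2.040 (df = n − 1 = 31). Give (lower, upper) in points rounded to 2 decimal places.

(-2.70, -1.70)

This is a matched-pairs design, so SE = s_d/√n = 1.4/√32 = 0.2475.
Margin = 2.040 × 0.2475 = 0.5049; the interval is -2.2 ± 0.5049 = (-2.70, -1.70).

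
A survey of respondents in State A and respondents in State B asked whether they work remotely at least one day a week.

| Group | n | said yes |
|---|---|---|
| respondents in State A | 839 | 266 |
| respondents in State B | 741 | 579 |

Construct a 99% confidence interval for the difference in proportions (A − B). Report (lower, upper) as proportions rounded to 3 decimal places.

p̂₁ = 266/839 = 0.3170 and p̂₂ = 579/741 = 0.7814.
SE₁ = √(p̂₁(1−p̂₁)/n₁) = √(0.3170·0.6830/839) = 0.01606; SE₂ = √(0.7814·0.2186/741) = 0.01518.
Independent samples: SE of the difference = √(SE₁² + SE₂²) = √(0.0002579236 + 0.0002304324) = 0.02210.
z* for 99% confidence is 2.576, so the margin of error is 2.576 × 0.02210 = 0.05693.
Point estimate p̂₁ − p̂₂ = 0.3170 − 0.7814 = -0.4644.
-0.4644 ± 0.05693 → (-0.521, -0.407).

(-0.521, -0.407)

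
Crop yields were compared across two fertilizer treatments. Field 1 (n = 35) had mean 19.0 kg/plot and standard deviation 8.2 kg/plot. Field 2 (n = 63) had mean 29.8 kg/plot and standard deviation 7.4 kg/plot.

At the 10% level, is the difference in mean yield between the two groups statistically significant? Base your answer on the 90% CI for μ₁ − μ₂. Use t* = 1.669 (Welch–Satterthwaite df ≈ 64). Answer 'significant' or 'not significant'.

significant

Standard errors of each mean: 8.2/√35 = 1.3861 and 7.4/√63 = 0.9323.
SE(x̄₁ − x̄₂) = √(1.3861² + 0.9323²) = 1.6705 for independent samples with unequal variances.
With t* = 1.669, the margin is 1.669 × 1.6705 = 2.7881.
x̄₁ − x̄₂ = 19.0 − 29.8 = -10.8000; the interval is -10.8000 ± 2.7881 = (-13.5881, -8.0119).
The interval (-13.5881, -8.0119) does not contain 0, so the difference is significant.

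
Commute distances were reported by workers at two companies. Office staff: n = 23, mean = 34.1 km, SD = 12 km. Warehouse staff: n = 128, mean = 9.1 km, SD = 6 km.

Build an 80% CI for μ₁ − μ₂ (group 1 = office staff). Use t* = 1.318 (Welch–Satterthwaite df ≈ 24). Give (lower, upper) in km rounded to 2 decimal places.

SE₁ = s₁/√n₁ = 12/√23 = 2.5022; SE₂ = 6/√128 = 0.5303.
Independent samples, unequal variances: SE_diff = √(SE₁² + SE₂²) = √(6.26100484 + 0.28121809) = 2.5578.
t* = 1.318, so margin of error = 1.318 × 2.5578 = 3.3712.
Difference in means = 34.1 − 9.1 = 25.0000.
25.0000 ± 3.3712 → (21.63, 28.37).

(21.63, 28.37)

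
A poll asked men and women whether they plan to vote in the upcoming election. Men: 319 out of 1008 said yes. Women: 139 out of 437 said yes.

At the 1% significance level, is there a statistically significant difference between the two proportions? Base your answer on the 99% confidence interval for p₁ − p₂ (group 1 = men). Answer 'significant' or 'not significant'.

First, p̂₁ = 319/1008 = 0.3165; p̂₂ = 139/437 = 0.3181.
The two standard errors are √(0.3165×0.6835/1008) = 0.01465 and √(0.3181×0.6819/437) = 0.02228.
Because the samples are independent, SE_diff = √(0.01465² + 0.02228²) = 0.02666.
Using z* = 2.576 for 99%, ME = 2.576 × 0.02666 = 0.06868.
p̂₁ − p̂₂ = -0.0016; interval -0.0016 ± 0.06868 gives (-0.07028, 0.06708).
The interval (-0.07028, 0.06708) contains 0, so the difference is not significant.

not significant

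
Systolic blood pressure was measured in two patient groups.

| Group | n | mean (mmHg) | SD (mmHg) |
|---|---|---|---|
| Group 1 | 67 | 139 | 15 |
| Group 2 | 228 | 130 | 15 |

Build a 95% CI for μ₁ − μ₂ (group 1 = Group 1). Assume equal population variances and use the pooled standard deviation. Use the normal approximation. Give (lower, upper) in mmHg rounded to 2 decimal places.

s_p = √[((n₁−1)s₁² + (n₂−1)s₂²)/(n₁+n₂−2)] = √[(66·15² + 227·15²)/293] = 15.0000.
SE = 15.0000·√(1/67 + 1/228) = 2.0845.
With z* = 1.960, margin = 1.960 × 2.0845 = 4.0856.
x̄₁ − x̄₂ = 139 − 130 = 9.0000; interval 9.0000 ± 4.0856 = (4.91, 13.09).

(4.91, 13.09)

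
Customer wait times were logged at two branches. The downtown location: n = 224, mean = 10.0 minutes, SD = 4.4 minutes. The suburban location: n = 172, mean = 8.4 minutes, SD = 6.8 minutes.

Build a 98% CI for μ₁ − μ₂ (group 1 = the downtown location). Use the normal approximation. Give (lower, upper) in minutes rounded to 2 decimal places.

Per-group SEs: s₁/√n₁ = 4.4/√224 = 0.2940, s₂/√n₂ = 6.8/√172 = 0.5185.
Unpooled SE of the difference: √(0.086436 + 0.26884225) = 0.5961.
Margin of error = z* · SE = 2.326 × 0.5961 = 1.3865.
x̄₁ − x̄₂ = 10.0 − 8.4 = 1.6000.
CI: 1.6000 ± 1.3865 = (0.21, 2.99).

(0.21, 2.99)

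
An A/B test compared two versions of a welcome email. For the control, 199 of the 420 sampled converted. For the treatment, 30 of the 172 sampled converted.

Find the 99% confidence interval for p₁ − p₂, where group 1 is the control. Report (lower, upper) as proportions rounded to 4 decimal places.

(0.2020, 0.3968)

p̂₁ = 199/420 = 0.4738 and p̂₂ = 30/172 = 0.1744.
SE₁ = √(p̂₁(1−p̂₁)/n₁) = √(0.4738·0.5262/420) = 0.02436; SE₂ = √(0.1744·0.8256/172) = 0.02893.
Independent samples: SE of the difference = √(SE₁² + SE₂²) = √(0.0005934096 + 0.0008369449) = 0.03782.
z* for 99% confidence is 2.576, so the margin of error is 2.576 × 0.03782 = 0.09742.
Point estimate p̂₁ − p̂₂ = 0.4738 − 0.1744 = 0.2994.
0.2994 ± 0.09742 → (0.2020, 0.3968).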